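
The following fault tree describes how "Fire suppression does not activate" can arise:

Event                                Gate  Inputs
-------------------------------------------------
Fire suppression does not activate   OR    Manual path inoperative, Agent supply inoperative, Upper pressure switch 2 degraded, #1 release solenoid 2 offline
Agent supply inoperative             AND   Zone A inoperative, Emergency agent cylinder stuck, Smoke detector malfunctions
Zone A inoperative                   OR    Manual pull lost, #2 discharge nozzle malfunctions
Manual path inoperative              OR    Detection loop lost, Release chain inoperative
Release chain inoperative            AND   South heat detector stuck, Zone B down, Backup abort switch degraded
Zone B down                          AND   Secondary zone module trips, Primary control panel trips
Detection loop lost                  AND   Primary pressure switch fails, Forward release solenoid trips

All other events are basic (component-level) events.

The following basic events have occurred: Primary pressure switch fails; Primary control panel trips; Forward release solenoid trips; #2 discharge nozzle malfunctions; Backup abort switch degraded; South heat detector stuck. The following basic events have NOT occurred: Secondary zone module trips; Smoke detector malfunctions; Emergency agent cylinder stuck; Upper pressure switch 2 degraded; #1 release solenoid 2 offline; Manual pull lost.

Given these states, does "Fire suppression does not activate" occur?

Detection loop lost [AND]: Primary pressure switch fails=occurs, Forward release solenoid trips=occurs → all inputs occur → occurs.
Zone B down [AND]: Secondary zone module trips=not, Primary control panel trips=occurs → not all inputs occur → does not occur.
Release chain inoperative [AND]: South heat detector stuck=occurs, Zone B down=not, Backup abort switch degraded=occurs → not all inputs occur → does not occur.
Manual path inoperative [OR]: Detection loop lost=occurs, Release chain inoperative=not → at least one input occurs → occurs.
Zone A inoperative [OR]: Manual pull lost=not, #2 discharge nozzle malfunctions=occurs → at least one input occurs → occurs.
Agent supply inoperative [AND]: Zone A inoperative=occurs, Emergency agent cylinder stuck=not, Smoke detector malfunctions=not → not all inputs occur → does not occur.
Fire suppression does not activate [OR]: Manual path inoperative=occurs, Agent supply inoperative=not, Upper pressure switch 2 degraded=not, #1 release solenoid 2 offline=not → at least one input occurs → occurs.

Yes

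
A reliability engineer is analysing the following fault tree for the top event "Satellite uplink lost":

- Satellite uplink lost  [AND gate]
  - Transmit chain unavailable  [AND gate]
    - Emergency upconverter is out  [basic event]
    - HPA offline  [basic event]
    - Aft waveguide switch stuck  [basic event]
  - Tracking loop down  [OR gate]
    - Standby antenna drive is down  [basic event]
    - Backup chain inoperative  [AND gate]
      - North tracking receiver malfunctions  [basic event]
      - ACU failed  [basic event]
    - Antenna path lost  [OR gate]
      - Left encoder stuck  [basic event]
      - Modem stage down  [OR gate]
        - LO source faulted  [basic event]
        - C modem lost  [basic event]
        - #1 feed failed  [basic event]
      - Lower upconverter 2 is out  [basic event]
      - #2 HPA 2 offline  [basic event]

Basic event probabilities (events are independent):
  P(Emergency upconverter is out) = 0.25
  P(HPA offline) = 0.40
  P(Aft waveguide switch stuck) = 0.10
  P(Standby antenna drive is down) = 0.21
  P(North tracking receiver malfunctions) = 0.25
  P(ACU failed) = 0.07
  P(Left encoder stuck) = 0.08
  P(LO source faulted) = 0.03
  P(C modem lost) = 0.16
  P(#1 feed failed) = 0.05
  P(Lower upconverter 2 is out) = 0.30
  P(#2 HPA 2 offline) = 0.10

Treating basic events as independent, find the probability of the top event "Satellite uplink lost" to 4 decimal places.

P(Transmit chain unavailable) [AND] = 0.25 × 0.40 × 0.10 = 0.010000
P(Backup chain inoperative) [AND] = 0.25 × 0.07 = 0.017500
P(Modem stage down) [OR] = 1 − (1−0.03) × (1−0.16) × (1−0.05) = 0.225940
P(Antenna path lost) [OR] = 1 − (1−0.08) × (1−0.225940) × (1−0.30) × (1−0.10) = 0.551355
P(Tracking loop down) [OR] = 1 − (1−0.21) × (1−0.017500) × (1−0.551355) = 0.651773
P(Satellite uplink lost) [AND] = 0.010000 × 0.651773 = 0.006518
Rounded to 4 decimal places: P(Satellite uplink lost) ≈ 0.0065.

0.0065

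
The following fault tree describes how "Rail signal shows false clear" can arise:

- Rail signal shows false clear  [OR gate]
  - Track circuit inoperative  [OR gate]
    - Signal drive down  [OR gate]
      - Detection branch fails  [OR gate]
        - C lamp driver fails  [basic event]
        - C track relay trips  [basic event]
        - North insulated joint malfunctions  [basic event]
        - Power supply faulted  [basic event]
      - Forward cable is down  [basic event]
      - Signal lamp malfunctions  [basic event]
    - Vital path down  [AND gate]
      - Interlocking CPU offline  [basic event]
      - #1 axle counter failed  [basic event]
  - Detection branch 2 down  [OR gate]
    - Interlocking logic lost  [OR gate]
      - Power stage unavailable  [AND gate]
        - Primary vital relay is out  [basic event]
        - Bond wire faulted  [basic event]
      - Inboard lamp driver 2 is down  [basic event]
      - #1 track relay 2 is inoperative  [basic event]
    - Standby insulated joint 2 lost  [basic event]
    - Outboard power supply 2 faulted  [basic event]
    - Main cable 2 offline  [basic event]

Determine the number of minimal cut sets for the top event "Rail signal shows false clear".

13

Detection branch fails [OR]: union of children's cut sets → 4 cut set(s).
Signal drive down [OR]: union of children's cut sets → 6 cut set(s).
Vital path down [AND]: one cut set from each child combined → 1 × 1 = 1 cut set(s).
Track circuit inoperative [OR]: union of children's cut sets → 7 cut set(s).
Power stage unavailable [AND]: one cut set from each child combined → 1 × 1 = 1 cut set(s).
Interlocking logic lost [OR]: union of children's cut sets → 3 cut set(s).
Detection branch 2 down [OR]: union of children's cut sets → 6 cut set(s).
Rail signal shows false clear [OR]: union of children's cut sets → 13 cut set(s).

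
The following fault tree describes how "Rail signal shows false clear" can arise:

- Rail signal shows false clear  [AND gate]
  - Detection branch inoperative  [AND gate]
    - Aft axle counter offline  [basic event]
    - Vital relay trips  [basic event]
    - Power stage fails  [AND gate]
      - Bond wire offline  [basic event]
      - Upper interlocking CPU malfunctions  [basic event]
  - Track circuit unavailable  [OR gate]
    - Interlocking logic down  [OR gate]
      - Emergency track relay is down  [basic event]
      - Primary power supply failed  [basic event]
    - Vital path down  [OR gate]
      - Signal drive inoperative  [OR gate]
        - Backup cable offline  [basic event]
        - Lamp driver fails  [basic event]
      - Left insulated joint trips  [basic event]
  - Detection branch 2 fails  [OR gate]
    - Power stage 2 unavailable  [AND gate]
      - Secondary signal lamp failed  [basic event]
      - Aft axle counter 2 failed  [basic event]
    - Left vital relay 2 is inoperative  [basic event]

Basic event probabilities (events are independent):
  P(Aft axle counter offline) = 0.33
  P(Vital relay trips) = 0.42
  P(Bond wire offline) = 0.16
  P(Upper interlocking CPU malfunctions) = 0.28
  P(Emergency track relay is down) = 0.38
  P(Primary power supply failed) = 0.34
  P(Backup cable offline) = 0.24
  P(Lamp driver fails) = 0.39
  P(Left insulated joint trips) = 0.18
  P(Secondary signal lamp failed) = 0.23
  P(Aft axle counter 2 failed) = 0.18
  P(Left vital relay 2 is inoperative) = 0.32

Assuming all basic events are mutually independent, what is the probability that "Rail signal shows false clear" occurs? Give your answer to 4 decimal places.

P(Power stage fails) [AND] = 0.16 × 0.28 = 0.044800
P(Detection branch inoperative) [AND] = 0.33 × 0.42 × 0.044800 = 0.006209
P(Interlocking logic down) [OR] = 1 − (1−0.38) × (1−0.34) = 0.590800
P(Signal drive inoperative) [OR] = 1 − (1−0.24) × (1−0.39) = 0.536400
P(Vital path down) [OR] = 1 − (1−0.536400) × (1−0.18) = 0.619848
P(Track circuit unavailable) [OR] = 1 − (1−0.590800) × (1−0.619848) = 0.844442
P(Power stage 2 unavailable) [AND] = 0.23 × 0.18 = 0.041400
P(Detection branch 2 fails) [OR] = 1 − (1−0.041400) × (1−0.32) = 0.348152
P(Rail signal shows false clear) [AND] = 0.006209 × 0.844442 × 0.348152 = 0.001825
Rounded to 4 decimal places: P(Rail signal shows false clear) ≈ 0.0018.

0.0018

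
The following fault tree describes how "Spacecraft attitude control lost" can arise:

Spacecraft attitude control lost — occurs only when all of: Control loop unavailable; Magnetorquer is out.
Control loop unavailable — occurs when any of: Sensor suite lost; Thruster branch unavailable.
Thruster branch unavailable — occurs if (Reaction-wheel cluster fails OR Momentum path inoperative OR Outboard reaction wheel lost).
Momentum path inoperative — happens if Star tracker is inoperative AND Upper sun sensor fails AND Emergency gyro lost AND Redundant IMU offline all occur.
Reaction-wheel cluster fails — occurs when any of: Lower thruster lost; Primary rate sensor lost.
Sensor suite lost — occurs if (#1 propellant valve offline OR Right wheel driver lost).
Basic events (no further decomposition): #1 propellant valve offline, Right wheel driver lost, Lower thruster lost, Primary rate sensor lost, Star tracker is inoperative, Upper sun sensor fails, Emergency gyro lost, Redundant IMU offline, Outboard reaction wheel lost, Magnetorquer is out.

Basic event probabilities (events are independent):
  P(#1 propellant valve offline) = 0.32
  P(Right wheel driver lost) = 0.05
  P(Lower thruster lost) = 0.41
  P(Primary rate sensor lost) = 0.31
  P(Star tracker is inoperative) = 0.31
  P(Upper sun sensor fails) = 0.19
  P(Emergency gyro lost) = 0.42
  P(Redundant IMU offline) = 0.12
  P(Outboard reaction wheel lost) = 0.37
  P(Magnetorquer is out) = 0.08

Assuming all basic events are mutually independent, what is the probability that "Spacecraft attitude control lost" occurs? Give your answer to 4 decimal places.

0.0668

P(Sensor suite lost) [OR] = 1 − (1−0.32) × (1−0.05) = 0.354000
P(Reaction-wheel cluster fails) [OR] = 1 − (1−0.41) × (1−0.31) = 0.592900
P(Momentum path inoperative) [AND] = 0.31 × 0.19 × 0.42 × 0.12 = 0.002969
P(Thruster branch unavailable) [OR] = 1 − (1−0.592900) × (1−0.002969) × (1−0.37) = 0.744288
P(Control loop unavailable) [OR] = 1 − (1−0.354000) × (1−0.744288) = 0.834810
P(Spacecraft attitude control lost) [AND] = 0.834810 × 0.08 = 0.066785
Rounded to 4 decimal places: P(Spacecraft attitude control lost) ≈ 0.0668.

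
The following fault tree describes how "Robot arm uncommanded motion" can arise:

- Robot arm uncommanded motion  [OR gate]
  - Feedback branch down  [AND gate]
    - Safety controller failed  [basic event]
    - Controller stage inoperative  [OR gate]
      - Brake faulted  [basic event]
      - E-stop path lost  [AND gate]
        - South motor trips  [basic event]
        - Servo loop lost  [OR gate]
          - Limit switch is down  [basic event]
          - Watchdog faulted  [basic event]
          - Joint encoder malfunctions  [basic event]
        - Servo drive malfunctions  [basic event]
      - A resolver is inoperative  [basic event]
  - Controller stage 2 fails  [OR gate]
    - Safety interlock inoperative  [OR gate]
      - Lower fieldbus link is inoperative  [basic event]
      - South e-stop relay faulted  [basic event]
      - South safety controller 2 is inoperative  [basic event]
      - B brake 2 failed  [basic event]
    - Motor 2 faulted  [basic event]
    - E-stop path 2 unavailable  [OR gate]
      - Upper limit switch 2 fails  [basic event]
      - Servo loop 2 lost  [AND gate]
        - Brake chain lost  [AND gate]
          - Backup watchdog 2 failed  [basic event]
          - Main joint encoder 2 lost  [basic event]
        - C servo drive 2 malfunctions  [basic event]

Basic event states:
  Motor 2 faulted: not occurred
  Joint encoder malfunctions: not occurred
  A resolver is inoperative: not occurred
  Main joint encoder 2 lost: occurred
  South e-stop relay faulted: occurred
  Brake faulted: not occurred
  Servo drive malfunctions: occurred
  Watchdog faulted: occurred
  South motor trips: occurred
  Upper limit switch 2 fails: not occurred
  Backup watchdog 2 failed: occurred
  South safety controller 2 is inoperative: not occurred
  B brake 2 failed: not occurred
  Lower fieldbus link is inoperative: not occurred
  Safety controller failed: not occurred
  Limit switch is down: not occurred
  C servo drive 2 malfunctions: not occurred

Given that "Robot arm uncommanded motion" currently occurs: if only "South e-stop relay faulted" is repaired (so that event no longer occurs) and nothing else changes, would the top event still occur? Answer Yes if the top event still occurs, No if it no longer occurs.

No

Counterfactual: set "South e-stop relay faulted" to not occurred.
Servo loop lost [OR]: Limit switch is down=not, Watchdog faulted=occurs, Joint encoder malfunctions=not → at least one input occurs → occurs.
E-stop path lost [AND]: South motor trips=occurs, Servo loop lost=occurs, Servo drive malfunctions=occurs → all inputs occur → occurs.
Controller stage inoperative [OR]: Brake faulted=not, E-stop path lost=occurs, A resolver is inoperative=not → at least one input occurs → occurs.
Feedback branch down [AND]: Safety controller failed=not, Controller stage inoperative=occurs → not all inputs occur → does not occur.
Safety interlock inoperative [OR]: Lower fieldbus link is inoperative=not, South e-stop relay faulted=not, South safety controller 2 is inoperative=not, B brake 2 failed=not → no input occurs → does not occur.
Brake chain lost [AND]: Backup watchdog 2 failed=occurs, Main joint encoder 2 lost=occurs → all inputs occur → occurs.
Servo loop 2 lost [AND]: Brake chain lost=occurs, C servo drive 2 malfunctions=not → not all inputs occur → does not occur.
E-stop path 2 unavailable [OR]: Upper limit switch 2 fails=not, Servo loop 2 lost=not → no input occurs → does not occur.
Controller stage 2 fails [OR]: Safety interlock inoperative=not, Motor 2 faulted=not, E-stop path 2 unavailable=not → no input occurs → does not occur.
Robot arm uncommanded motion [OR]: Feedback branch down=not, Controller stage 2 fails=not → no input occurs → does not occur.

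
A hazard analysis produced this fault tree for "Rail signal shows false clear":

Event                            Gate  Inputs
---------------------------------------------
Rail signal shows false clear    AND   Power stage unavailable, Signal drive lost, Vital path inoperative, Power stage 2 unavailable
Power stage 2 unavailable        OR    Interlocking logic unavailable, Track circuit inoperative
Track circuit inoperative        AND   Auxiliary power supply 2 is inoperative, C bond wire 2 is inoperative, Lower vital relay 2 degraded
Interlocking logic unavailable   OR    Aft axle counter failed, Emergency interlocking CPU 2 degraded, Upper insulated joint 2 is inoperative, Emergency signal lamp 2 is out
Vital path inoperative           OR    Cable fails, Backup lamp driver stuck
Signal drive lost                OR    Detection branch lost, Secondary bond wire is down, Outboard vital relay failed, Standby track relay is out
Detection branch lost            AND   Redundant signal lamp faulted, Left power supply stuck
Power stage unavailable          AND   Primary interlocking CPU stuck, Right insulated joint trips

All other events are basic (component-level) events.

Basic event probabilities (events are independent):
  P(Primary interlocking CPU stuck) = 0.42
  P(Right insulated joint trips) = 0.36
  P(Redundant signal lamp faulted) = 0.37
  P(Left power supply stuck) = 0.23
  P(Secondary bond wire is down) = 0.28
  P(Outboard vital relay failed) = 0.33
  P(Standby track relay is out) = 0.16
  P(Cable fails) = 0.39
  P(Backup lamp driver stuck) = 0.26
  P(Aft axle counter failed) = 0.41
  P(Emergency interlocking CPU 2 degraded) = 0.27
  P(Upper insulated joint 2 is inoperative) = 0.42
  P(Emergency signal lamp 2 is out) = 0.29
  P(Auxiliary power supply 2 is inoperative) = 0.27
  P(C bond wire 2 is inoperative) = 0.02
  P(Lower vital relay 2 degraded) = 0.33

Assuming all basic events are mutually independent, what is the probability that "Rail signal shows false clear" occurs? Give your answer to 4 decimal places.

P(Power stage unavailable) [AND] = 0.42 × 0.36 = 0.151200
P(Detection branch lost) [AND] = 0.37 × 0.23 = 0.085100
P(Signal drive lost) [OR] = 1 − (1−0.085100) × (1−0.28) × (1−0.33) × (1−0.16) = 0.629268
P(Vital path inoperative) [OR] = 1 − (1−0.39) × (1−0.26) = 0.548600
P(Interlocking logic unavailable) [OR] = 1 − (1−0.41) × (1−0.27) × (1−0.42) × (1−0.29) = 0.822638
P(Track circuit inoperative) [AND] = 0.27 × 0.02 × 0.33 = 0.001782
P(Power stage 2 unavailable) [OR] = 1 − (1−0.822638) × (1−0.001782) = 0.822954
P(Rail signal shows false clear) [AND] = 0.151200 × 0.629268 × 0.548600 × 0.822954 = 0.042956
Rounded to 4 decimal places: P(Rail signal shows false clear) ≈ 0.0430.

0.0430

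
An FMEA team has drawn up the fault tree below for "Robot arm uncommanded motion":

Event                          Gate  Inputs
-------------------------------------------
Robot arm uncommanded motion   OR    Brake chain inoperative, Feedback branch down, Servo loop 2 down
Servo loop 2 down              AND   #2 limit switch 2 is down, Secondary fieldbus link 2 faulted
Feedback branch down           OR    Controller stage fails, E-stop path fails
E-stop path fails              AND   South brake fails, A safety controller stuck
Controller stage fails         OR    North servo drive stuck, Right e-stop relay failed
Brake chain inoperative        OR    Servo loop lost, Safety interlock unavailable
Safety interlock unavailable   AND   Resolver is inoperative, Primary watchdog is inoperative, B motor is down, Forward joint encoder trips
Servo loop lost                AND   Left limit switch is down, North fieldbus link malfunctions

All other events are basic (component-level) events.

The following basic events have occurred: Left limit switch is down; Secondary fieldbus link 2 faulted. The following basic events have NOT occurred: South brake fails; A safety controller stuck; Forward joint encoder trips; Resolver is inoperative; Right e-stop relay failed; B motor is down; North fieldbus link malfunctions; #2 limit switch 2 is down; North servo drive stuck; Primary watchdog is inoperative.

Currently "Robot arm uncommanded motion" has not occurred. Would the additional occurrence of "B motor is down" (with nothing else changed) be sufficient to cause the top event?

No

Counterfactual: set "B motor is down" to occurred.
Servo loop lost [AND]: Left limit switch is down=occurs, North fieldbus link malfunctions=not → not all inputs occur → does not occur.
Safety interlock unavailable [AND]: Resolver is inoperative=not, Primary watchdog is inoperative=not, B motor is down=occurs, Forward joint encoder trips=not → not all inputs occur → does not occur.
Brake chain inoperative [OR]: Servo loop lost=not, Safety interlock unavailable=not → no input occurs → does not occur.
Controller stage fails [OR]: North servo drive stuck=not, Right e-stop relay failed=not → no input occurs → does not occur.
E-stop path fails [AND]: South brake fails=not, A safety controller stuck=not → not all inputs occur → does not occur.
Feedback branch down [OR]: Controller stage fails=not, E-stop path fails=not → no input occurs → does not occur.
Servo loop 2 down [AND]: #2 limit switch 2 is down=not, Secondary fieldbus link 2 faulted=occurs → not all inputs occur → does not occur.
Robot arm uncommanded motion [OR]: Brake chain inoperative=not, Feedback branch down=not, Servo loop 2 down=not → no input occurs → does not occur.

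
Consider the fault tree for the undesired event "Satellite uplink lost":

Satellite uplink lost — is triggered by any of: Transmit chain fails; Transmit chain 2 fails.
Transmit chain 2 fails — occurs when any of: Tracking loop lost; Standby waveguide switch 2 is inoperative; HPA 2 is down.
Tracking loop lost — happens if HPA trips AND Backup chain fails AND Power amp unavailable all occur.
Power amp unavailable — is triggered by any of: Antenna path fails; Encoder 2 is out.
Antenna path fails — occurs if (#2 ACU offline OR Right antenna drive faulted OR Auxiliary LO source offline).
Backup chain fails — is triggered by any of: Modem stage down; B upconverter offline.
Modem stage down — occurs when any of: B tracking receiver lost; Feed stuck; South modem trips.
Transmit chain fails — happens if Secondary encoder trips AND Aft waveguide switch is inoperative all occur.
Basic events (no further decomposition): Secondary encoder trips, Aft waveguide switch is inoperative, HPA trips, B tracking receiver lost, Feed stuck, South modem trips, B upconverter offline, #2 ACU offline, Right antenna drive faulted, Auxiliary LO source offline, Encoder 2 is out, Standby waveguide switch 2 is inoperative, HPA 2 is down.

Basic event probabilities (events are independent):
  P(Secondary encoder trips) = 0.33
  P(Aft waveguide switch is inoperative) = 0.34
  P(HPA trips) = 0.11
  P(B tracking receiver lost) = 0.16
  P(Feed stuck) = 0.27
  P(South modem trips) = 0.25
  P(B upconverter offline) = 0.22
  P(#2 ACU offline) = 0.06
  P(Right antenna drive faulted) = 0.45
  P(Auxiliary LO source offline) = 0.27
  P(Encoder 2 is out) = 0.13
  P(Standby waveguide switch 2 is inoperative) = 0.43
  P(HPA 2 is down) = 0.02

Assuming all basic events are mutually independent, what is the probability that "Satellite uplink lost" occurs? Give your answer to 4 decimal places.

0.5276

P(Transmit chain fails) [AND] = 0.33 × 0.34 = 0.112200
P(Modem stage down) [OR] = 1 − (1−0.16) × (1−0.27) × (1−0.25) = 0.540100
P(Backup chain fails) [OR] = 1 − (1−0.540100) × (1−0.22) = 0.641278
P(Antenna path fails) [OR] = 1 − (1−0.06) × (1−0.45) × (1−0.27) = 0.622590
P(Power amp unavailable) [OR] = 1 − (1−0.622590) × (1−0.13) = 0.671653
P(Tracking loop lost) [AND] = 0.11 × 0.641278 × 0.671653 = 0.047379
P(Transmit chain 2 fails) [OR] = 1 − (1−0.047379) × (1−0.43) × (1−0.02) = 0.467866
P(Satellite uplink lost) [OR] = 1 − (1−0.112200) × (1−0.467866) = 0.527571
Rounded to 4 decimal places: P(Satellite uplink lost) ≈ 0.5276.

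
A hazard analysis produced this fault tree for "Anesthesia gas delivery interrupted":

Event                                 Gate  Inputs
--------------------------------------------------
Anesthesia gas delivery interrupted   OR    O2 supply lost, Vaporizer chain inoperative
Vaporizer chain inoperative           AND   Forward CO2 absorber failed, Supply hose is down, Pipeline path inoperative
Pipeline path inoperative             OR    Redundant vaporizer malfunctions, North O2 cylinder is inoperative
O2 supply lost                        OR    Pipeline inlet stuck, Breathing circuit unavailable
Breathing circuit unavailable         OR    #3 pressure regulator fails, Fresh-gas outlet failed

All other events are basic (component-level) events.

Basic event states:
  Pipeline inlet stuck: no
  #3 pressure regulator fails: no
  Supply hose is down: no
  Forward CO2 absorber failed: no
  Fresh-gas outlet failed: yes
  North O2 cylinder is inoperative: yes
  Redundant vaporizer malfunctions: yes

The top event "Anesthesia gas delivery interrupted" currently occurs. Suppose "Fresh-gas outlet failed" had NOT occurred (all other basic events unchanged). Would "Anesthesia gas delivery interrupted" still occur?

Counterfactual: set "Fresh-gas outlet failed" to not occurred.
Breathing circuit unavailable [OR]: #3 pressure regulator fails=not, Fresh-gas outlet failed=not → no input occurs → does not occur.
O2 supply lost [OR]: Pipeline inlet stuck=not, Breathing circuit unavailable=not → no input occurs → does not occur.
Pipeline path inoperative [OR]: Redundant vaporizer malfunctions=occurs, North O2 cylinder is inoperative=occurs → at least one input occurs → occurs.
Vaporizer chain inoperative [AND]: Forward CO2 absorber failed=not, Supply hose is down=not, Pipeline path inoperative=occurs → not all inputs occur → does not occur.
Anesthesia gas delivery interrupted [OR]: O2 supply lost=not, Vaporizer chain inoperative=not → no input occurs → does not occur.

No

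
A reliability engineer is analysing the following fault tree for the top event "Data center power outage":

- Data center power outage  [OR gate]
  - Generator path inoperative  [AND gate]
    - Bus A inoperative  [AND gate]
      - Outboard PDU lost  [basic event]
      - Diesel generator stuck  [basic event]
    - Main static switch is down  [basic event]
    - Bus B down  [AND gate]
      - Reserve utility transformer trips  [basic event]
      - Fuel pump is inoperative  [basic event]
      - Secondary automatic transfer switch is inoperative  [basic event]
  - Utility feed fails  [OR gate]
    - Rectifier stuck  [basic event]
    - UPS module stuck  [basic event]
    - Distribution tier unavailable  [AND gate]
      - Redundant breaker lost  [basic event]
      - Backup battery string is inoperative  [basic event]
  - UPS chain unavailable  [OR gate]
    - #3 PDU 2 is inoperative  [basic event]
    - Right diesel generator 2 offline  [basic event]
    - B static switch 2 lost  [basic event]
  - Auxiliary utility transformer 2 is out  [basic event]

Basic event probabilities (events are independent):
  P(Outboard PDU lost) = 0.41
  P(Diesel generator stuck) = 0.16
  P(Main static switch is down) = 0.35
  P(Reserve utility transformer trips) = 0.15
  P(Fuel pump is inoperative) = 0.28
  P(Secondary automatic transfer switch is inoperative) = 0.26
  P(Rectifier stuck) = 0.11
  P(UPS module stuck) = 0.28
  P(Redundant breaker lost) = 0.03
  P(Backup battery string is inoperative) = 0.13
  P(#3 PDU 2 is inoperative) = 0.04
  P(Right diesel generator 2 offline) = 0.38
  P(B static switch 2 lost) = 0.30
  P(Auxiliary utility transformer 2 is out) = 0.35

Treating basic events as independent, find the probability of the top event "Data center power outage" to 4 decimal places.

0.8272

P(Bus A inoperative) [AND] = 0.41 × 0.16 = 0.065600
P(Bus B down) [AND] = 0.15 × 0.28 × 0.26 = 0.010920
P(Generator path inoperative) [AND] = 0.065600 × 0.35 × 0.010920 = 0.000251
P(Distribution tier unavailable) [AND] = 0.03 × 0.13 = 0.003900
P(Utility feed fails) [OR] = 1 − (1−0.11) × (1−0.28) × (1−0.003900) = 0.361699
P(UPS chain unavailable) [OR] = 1 − (1−0.04) × (1−0.38) × (1−0.30) = 0.583360
P(Data center power outage) [OR] = 1 − (1−0.000251) × (1−0.361699) × (1−0.583360) × (1−0.35) = 0.827181
Rounded to 4 decimal places: P(Data center power outage) ≈ 0.8272.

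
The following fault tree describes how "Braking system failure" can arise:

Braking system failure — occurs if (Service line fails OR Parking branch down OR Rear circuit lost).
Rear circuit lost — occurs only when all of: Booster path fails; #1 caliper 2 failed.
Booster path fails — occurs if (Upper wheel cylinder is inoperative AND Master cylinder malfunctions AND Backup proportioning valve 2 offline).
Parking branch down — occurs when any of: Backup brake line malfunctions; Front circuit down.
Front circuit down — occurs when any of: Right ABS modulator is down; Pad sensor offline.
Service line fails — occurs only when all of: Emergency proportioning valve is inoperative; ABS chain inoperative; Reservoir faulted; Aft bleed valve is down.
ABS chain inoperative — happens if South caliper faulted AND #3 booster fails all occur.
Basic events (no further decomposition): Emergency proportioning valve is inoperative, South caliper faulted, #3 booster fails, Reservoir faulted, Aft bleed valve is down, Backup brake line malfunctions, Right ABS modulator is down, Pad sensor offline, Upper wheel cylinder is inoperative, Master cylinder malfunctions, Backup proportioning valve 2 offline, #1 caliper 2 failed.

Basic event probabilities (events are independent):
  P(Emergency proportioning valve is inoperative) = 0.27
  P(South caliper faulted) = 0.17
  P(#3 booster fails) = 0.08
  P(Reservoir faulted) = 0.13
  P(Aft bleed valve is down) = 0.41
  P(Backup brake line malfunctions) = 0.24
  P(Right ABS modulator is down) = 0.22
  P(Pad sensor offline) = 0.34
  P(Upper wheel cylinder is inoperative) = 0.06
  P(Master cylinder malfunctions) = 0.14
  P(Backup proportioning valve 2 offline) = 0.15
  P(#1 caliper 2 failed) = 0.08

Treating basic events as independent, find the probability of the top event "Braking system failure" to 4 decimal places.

P(ABS chain inoperative) [AND] = 0.17 × 0.08 = 0.013600
P(Service line fails) [AND] = 0.27 × 0.013600 × 0.13 × 0.41 = 0.000196
P(Front circuit down) [OR] = 1 − (1−0.22) × (1−0.34) = 0.485200
P(Parking branch down) [OR] = 1 − (1−0.24) × (1−0.485200) = 0.608752
P(Booster path fails) [AND] = 0.06 × 0.14 × 0.15 = 0.001260
P(Rear circuit lost) [AND] = 0.001260 × 0.08 = 0.000101
P(Braking system failure) [OR] = 1 − (1−0.000196) × (1−0.608752) × (1−0.000101) = 0.608868
Rounded to 4 decimal places: P(Braking system failure) ≈ 0.6089.

0.6089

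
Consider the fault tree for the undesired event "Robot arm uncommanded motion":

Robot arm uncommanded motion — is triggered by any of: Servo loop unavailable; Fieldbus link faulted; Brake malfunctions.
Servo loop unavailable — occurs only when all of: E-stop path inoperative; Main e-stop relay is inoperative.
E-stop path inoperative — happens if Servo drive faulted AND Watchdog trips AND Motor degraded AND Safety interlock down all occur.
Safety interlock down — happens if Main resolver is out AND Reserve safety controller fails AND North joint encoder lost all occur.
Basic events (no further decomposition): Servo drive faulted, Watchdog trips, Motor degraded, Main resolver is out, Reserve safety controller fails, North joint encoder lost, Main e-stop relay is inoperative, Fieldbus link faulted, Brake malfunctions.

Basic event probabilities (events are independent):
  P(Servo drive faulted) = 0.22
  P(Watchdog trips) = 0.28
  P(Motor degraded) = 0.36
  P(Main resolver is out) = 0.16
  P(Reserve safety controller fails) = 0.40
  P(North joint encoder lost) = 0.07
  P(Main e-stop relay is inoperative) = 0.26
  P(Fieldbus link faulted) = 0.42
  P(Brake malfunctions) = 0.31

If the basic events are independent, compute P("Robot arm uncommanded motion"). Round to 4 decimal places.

0.5998

P(Safety interlock down) [AND] = 0.16 × 0.40 × 0.07 = 0.004480
P(E-stop path inoperative) [AND] = 0.22 × 0.28 × 0.36 × 0.004480 = 0.000099
P(Servo loop unavailable) [AND] = 0.000099 × 0.26 = 0.000026
P(Robot arm uncommanded motion) [OR] = 1 − (1−0.000026) × (1−0.42) × (1−0.31) = 0.599810
Rounded to 4 decimal places: P(Robot arm uncommanded motion) ≈ 0.5998.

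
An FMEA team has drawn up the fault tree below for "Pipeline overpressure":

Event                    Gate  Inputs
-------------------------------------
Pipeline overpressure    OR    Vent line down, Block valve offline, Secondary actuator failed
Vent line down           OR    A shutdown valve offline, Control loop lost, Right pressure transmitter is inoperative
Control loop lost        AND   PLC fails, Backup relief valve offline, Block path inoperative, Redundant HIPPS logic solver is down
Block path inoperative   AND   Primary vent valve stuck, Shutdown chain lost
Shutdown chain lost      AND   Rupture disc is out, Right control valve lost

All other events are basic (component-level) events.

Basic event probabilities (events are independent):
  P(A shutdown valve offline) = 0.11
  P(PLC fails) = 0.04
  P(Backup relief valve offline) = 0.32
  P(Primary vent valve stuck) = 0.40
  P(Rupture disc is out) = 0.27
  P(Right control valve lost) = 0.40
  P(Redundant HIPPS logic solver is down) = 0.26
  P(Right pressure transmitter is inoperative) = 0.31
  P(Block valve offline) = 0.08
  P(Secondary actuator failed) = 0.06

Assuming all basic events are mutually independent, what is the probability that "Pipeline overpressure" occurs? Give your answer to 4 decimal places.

0.4690

P(Shutdown chain lost) [AND] = 0.27 × 0.40 = 0.108000
P(Block path inoperative) [AND] = 0.40 × 0.108000 = 0.043200
P(Control loop lost) [AND] = 0.04 × 0.32 × 0.043200 × 0.26 = 0.000144
P(Vent line down) [OR] = 1 − (1−0.11) × (1−0.000144) × (1−0.31) = 0.385988
P(Pipeline overpressure) [OR] = 1 − (1−0.385988) × (1−0.08) × (1−0.06) = 0.469002
Rounded to 4 decimal places: P(Pipeline overpressure) ≈ 0.4690.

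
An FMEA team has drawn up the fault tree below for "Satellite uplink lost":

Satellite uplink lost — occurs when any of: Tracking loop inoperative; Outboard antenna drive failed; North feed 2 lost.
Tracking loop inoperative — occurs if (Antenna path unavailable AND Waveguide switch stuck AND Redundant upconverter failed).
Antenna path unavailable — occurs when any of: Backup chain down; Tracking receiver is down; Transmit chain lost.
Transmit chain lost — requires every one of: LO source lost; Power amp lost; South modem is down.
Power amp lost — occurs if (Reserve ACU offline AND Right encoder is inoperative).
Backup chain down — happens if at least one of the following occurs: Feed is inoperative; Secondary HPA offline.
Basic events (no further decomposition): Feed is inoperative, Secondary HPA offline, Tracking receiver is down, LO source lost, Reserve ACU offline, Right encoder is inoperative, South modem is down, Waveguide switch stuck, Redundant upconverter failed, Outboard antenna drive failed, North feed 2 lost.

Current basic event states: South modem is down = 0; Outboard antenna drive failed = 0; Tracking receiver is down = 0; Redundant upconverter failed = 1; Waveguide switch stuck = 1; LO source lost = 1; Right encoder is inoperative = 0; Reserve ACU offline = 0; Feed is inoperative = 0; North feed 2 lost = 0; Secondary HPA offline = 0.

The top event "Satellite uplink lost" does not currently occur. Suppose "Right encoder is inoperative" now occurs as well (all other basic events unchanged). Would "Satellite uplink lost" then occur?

Counterfactual: set "Right encoder is inoperative" to occurred.
Backup chain down [OR]: Feed is inoperative=not, Secondary HPA offline=not → no input occurs → does not occur.
Power amp lost [AND]: Reserve ACU offline=not, Right encoder is inoperative=occurs → not all inputs occur → does not occur.
Transmit chain lost [AND]: LO source lost=occurs, Power amp lost=not, South modem is down=not → not all inputs occur → does not occur.
Antenna path unavailable [OR]: Backup chain down=not, Tracking receiver is down=not, Transmit chain lost=not → no input occurs → does not occur.
Tracking loop inoperative [AND]: Antenna path unavailable=not, Waveguide switch stuck=occurs, Redundant upconverter failed=occurs → not all inputs occur → does not occur.
Satellite uplink lost [OR]: Tracking loop inoperative=not, Outboard antenna drive failed=not, North feed 2 lost=not → no input occurs → does not occur.

No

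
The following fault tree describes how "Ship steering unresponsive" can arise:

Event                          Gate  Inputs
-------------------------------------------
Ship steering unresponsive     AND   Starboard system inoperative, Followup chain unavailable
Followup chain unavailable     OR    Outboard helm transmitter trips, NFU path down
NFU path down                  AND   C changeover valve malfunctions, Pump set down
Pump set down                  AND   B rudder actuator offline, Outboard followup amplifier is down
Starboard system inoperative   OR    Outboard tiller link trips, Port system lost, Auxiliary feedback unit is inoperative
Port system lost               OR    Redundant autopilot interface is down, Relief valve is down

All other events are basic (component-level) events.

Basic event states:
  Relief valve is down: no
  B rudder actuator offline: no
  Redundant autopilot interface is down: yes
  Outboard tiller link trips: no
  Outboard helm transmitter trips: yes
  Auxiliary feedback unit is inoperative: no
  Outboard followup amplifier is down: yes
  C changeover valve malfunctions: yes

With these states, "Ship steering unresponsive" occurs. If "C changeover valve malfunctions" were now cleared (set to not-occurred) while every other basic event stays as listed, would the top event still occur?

Counterfactual: set "C changeover valve malfunctions" to not occurred.
Port system lost [OR]: Redundant autopilot interface is down=occurs, Relief valve is down=not → at least one input occurs → occurs.
Starboard system inoperative [OR]: Outboard tiller link trips=not, Port system lost=occurs, Auxiliary feedback unit is inoperative=not → at least one input occurs → occurs.
Pump set down [AND]: B rudder actuator offline=not, Outboard followup amplifier is down=occurs → not all inputs occur → does not occur.
NFU path down [AND]: C changeover valve malfunctions=not, Pump set down=not → not all inputs occur → does not occur.
Followup chain unavailable [OR]: Outboard helm transmitter trips=occurs, NFU path down=not → at least one input occurs → occurs.
Ship steering unresponsive [AND]: Starboard system inoperative=occurs, Followup chain unavailable=occurs → all inputs occur → occurs.

Yes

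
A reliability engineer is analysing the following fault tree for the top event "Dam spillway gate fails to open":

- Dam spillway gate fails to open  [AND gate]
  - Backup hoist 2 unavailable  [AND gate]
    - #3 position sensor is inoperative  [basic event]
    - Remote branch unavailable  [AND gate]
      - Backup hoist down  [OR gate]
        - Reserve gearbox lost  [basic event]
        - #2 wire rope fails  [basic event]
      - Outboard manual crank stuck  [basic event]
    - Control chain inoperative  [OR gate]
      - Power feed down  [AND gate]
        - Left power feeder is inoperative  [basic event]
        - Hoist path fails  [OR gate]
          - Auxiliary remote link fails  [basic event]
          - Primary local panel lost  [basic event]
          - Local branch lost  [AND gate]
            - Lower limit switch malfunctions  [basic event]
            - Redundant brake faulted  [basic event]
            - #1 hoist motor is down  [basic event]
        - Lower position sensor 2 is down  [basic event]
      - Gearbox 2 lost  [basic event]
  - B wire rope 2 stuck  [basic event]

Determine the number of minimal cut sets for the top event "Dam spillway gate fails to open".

Backup hoist down [OR]: union of children's cut sets → 2 cut set(s).
Remote branch unavailable [AND]: one cut set from each child combined → 2 × 1 = 2 cut set(s).
Local branch lost [AND]: one cut set from each child combined → 1 × 1 × 1 = 1 cut set(s).
Hoist path fails [OR]: union of children's cut sets → 3 cut set(s).
Power feed down [AND]: one cut set from each child combined → 1 × 3 × 1 = 3 cut set(s).
Control chain inoperative [OR]: union of children's cut sets → 4 cut set(s).
Backup hoist 2 unavailable [AND]: one cut set from each child combined → 1 × 2 × 4 = 8 cut set(s).
Dam spillway gate fails to open [AND]: one cut set from each child combined → 8 × 1 = 8 cut set(s).
Minimal cut sets: {#3 position sensor is inoperative, Auxiliary remote link fails, B wire rope 2 stuck, Left power feeder is inoperative, Lower position sensor 2 is down, Outboard manual crank stuck, Reserve gearbox lost}; {#3 position sensor is inoperative, B wire rope 2 stuck, Left power feeder is inoperative, Lower position sensor 2 is down, Outboard manual crank stuck, Primary local panel lost, Reserve gearbox lost}; {#1 hoist motor is down, #3 position sensor is inoperative, B wire rope 2 stuck, Left power feeder is inoperative, Lower limit switch malfunctions, Lower position sensor 2 is down, Outboard manual crank stuck, Redundant brake faulted, Reserve gearbox lost}; {#3 position sensor is inoperative, B wire rope 2 stuck, Gearbox 2 lost, Outboard manual crank stuck, Reserve gearbox lost}; {#2 wire rope fails, #3 position sensor is inoperative, Auxiliary remote link fails, B wire rope 2 stuck, Left power feeder is inoperative, Lower position sensor 2 is down, Outboard manual crank stuck}; {#2 wire rope fails, #3 position sensor is inoperative, B wire rope 2 stuck, Left power feeder is inoperative, Lower position sensor 2 is down, Outboard manual crank stuck, Primary local panel lost}; {#1 hoist motor is down, #2 wire rope fails, #3 position sensor is inoperative, B wire rope 2 stuck, Left power feeder is inoperative, Lower limit switch malfunctions, Lower position sensor 2 is down, Outboard manual crank stuck, Redundant brake faulted}; {#2 wire rope fails, #3 position sensor is inoperative, B wire rope 2 stuck, Gearbox 2 lost, Outboard manual crank stuck}.

8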